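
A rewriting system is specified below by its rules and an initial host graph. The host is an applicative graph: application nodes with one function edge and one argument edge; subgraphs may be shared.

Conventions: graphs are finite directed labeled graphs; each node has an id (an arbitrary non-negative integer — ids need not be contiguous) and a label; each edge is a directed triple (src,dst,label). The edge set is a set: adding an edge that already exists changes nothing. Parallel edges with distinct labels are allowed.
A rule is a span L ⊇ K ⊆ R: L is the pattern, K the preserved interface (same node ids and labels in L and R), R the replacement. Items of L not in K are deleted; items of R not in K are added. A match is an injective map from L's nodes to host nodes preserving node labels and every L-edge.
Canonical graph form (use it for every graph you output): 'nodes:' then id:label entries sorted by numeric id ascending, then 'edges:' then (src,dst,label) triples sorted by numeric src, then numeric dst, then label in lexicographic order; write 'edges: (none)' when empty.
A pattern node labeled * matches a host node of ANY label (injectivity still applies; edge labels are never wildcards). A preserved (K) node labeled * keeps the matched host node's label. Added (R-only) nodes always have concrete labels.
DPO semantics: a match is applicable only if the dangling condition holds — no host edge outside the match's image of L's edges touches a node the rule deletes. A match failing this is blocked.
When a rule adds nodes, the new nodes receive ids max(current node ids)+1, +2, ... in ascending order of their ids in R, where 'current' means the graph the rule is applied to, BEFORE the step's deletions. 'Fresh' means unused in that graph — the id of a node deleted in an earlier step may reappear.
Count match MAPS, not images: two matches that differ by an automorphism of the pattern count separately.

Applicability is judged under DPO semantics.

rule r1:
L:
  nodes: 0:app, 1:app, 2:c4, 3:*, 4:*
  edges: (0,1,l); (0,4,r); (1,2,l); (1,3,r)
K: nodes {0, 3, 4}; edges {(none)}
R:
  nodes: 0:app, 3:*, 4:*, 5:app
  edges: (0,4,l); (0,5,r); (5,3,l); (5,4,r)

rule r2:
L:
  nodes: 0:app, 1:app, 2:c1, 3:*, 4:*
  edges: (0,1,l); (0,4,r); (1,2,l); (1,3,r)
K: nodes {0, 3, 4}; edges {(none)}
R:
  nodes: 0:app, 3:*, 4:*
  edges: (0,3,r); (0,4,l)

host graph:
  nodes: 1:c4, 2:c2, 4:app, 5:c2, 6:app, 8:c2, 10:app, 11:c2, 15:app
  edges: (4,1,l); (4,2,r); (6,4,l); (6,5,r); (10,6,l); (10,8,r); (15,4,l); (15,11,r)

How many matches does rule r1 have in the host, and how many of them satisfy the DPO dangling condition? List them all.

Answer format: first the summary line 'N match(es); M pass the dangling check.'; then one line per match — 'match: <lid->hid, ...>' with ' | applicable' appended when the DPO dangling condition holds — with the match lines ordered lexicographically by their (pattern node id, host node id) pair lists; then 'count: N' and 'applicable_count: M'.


2 match(es); 0 pass the dangling check.
match: 0->6, 1->4, 2->1, 3->2, 4->5
match: 0->15, 1->4, 2->1, 3->2, 4->11
count: 2
applicable_count: 0


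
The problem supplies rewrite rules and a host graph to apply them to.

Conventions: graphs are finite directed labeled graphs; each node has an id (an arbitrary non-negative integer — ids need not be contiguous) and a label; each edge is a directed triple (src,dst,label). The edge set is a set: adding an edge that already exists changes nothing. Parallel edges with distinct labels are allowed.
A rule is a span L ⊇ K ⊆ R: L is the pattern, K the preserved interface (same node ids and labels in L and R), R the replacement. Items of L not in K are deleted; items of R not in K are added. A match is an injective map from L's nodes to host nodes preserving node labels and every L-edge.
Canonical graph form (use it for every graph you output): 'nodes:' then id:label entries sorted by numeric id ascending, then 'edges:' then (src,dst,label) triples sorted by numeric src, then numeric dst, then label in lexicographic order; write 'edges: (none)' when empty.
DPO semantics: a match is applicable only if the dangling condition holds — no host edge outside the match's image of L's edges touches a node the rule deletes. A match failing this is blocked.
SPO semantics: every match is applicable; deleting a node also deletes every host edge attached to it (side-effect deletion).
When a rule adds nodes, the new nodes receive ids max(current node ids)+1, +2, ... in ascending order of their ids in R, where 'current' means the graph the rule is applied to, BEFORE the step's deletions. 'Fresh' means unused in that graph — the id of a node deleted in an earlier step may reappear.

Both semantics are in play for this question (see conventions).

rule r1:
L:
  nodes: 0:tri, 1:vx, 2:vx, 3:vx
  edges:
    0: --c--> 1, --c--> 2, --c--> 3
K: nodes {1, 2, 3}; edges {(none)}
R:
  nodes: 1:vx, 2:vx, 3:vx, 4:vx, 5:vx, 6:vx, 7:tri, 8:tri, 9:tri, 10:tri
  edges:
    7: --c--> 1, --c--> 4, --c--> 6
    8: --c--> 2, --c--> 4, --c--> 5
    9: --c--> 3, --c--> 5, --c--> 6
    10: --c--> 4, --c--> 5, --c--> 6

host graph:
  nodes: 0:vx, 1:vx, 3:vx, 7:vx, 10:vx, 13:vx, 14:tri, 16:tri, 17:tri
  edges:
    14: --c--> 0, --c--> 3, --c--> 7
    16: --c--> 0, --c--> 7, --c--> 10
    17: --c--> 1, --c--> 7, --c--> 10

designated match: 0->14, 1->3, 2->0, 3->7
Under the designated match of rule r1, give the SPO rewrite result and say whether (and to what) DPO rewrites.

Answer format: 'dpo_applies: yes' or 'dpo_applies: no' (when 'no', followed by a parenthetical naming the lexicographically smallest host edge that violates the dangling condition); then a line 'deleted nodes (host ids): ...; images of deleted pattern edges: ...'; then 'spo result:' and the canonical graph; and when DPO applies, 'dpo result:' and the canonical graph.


dpo_applies: yes
deleted nodes (host ids): 14; images of deleted pattern edges: (14,0,c); (14,3,c); (14,7,c)
spo result:
nodes: 0:vx, 1:vx, 3:vx, 7:vx, 10:vx, 13:vx, 16:tri, 17:tri, 18:vx, 19:vx, 20:vx, 21:tri, 22:tri, 23:tri, 24:tri
edges: (16,0,c); (16,7,c); (16,10,c); (17,1,c); (17,7,c); (17,10,c); (21,3,c); (21,18,c); (21,20,c); (22,0,c); (22,18,c); (22,19,c); (23,7,c); (23,19,c); (23,20,c); (24,18,c); (24,19,c); (24,20,c)
dpo result:
nodes: 0:vx, 1:vx, 3:vx, 7:vx, 10:vx, 13:vx, 16:tri, 17:tri, 18:vx, 19:vx, 20:vx, 21:tri, 22:tri, 23:tri, 24:tri
edges: (16,0,c); (16,7,c); (16,10,c); (17,1,c); (17,7,c); (17,10,c); (21,3,c); (21,18,c); (21,20,c); (22,0,c); (22,18,c); (22,19,c); (23,7,c); (23,19,c); (23,20,c); (24,18,c); (24,19,c); (24,20,c)


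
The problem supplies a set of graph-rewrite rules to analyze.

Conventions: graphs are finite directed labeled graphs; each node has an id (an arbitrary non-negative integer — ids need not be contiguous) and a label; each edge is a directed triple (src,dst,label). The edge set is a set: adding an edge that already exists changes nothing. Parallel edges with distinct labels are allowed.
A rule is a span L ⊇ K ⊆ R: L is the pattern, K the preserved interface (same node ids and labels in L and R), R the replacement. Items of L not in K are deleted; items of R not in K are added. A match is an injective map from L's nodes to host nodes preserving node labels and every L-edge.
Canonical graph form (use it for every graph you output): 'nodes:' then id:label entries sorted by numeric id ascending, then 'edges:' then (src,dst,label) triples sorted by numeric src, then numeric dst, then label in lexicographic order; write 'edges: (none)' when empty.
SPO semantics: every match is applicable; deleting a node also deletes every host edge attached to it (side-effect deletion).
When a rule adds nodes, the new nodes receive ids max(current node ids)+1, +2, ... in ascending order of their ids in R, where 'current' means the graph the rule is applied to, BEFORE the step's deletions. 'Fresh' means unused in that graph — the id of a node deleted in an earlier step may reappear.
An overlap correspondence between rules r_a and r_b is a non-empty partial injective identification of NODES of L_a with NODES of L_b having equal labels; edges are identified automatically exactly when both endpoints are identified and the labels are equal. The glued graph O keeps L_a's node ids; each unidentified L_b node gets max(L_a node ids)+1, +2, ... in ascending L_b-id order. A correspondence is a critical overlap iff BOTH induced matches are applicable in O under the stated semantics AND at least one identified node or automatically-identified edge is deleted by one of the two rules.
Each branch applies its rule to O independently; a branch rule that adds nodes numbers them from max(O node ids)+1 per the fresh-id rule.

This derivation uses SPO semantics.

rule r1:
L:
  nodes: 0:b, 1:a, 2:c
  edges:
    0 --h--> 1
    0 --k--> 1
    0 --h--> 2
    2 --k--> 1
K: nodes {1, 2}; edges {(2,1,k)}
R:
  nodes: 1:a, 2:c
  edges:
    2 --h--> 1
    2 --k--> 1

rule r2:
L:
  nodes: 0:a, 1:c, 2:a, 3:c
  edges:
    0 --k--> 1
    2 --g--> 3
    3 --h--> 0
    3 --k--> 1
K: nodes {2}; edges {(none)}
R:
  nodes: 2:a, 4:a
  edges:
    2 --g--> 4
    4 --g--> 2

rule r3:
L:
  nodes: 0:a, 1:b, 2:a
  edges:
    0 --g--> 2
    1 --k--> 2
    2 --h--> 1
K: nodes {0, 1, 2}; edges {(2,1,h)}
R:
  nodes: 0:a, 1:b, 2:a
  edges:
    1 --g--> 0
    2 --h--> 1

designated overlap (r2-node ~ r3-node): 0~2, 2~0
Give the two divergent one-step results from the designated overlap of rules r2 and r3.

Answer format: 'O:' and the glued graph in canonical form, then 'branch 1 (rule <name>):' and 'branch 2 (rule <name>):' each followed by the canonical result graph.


O:
nodes: 0:a, 1:c, 2:a, 3:c, 4:b
edges: (0,1,k); (0,4,h); (2,0,g); (2,3,g); (3,0,h); (3,1,k); (4,0,k)
branch 1 (rule r2):
nodes: 2:a, 4:b, 5:a
edges: (2,5,g); (5,2,g)
branch 2 (rule r3):
nodes: 0:a, 1:c, 2:a, 3:c, 4:b
edges: (0,1,k); (0,4,h); (2,3,g); (3,0,h); (3,1,k); (4,2,g)


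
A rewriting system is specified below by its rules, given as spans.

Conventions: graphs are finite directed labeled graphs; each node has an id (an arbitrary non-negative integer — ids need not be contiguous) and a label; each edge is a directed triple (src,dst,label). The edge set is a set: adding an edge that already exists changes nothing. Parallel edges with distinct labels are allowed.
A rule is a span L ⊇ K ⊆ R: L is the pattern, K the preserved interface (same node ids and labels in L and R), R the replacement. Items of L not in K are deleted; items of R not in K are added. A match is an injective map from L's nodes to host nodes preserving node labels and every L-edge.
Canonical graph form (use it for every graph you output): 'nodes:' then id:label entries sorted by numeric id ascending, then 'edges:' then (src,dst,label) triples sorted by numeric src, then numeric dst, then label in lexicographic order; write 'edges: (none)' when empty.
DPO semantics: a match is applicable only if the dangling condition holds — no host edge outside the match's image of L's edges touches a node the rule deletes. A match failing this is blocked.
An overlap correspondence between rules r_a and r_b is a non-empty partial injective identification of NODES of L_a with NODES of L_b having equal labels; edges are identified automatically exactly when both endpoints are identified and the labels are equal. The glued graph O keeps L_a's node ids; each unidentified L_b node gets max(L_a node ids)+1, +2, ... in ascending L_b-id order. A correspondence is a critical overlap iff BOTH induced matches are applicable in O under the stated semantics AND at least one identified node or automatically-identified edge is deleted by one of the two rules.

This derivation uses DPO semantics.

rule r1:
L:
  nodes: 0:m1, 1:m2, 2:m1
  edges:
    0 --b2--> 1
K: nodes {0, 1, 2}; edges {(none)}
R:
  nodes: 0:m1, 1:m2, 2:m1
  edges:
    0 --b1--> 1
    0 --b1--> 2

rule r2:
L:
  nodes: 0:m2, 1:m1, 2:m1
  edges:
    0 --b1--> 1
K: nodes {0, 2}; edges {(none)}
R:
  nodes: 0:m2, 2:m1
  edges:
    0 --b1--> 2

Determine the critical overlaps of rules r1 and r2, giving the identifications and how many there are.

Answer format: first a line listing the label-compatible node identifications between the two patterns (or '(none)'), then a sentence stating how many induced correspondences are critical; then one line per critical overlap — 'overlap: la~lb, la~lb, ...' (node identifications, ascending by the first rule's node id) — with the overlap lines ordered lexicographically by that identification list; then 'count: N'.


label-compatible node identifications between L(r1) and L(r2): 0~1, 0~2, 1~0, 2~1, 2~2
4 of the induced correspondences are critical overlaps of r1 and r2.
overlap: 0~2, 1~0, 2~1
overlap: 0~2, 2~1
overlap: 1~0, 2~1
overlap: 2~1
count: 4


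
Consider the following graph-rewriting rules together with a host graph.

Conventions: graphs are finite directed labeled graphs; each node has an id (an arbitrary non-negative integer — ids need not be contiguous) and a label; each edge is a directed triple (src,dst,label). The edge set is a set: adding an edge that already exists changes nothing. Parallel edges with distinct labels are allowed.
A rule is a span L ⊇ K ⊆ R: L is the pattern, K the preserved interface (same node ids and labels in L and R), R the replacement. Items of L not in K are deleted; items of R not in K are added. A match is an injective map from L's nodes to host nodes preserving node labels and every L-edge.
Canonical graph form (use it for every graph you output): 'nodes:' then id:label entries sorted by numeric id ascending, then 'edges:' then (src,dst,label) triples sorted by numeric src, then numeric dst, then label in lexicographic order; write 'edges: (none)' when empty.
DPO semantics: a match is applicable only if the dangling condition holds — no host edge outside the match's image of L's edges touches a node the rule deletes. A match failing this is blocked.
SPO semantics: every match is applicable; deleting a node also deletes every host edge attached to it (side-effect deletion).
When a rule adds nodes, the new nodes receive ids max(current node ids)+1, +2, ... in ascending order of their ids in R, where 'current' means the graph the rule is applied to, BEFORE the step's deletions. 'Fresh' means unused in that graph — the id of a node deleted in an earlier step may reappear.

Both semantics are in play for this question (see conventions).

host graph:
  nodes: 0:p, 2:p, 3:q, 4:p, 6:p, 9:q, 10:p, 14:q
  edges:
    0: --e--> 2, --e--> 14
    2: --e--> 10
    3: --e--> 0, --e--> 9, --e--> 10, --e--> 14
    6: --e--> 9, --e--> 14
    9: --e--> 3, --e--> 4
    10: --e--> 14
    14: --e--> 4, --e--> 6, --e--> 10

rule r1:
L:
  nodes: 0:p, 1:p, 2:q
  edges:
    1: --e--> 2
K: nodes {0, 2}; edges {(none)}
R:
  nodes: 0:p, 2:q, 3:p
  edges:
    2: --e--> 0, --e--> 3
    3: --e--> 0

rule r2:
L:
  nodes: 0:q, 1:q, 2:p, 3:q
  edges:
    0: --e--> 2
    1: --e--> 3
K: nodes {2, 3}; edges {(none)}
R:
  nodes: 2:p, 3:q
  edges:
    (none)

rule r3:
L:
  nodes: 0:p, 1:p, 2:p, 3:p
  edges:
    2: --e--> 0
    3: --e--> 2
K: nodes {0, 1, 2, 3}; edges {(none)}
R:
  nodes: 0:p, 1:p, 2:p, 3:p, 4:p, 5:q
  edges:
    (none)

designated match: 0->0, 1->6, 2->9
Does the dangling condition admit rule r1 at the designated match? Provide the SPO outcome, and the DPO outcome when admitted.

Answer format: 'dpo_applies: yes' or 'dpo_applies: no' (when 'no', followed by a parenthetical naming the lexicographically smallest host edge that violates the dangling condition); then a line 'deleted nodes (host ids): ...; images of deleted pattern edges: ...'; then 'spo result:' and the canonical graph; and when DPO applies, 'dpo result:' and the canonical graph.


dpo_applies: no
(the rule deletes node 6, which keeps host edge (6,14,e) outside the match image — the dangling condition fails, DPO blocks; SPO proceeds and side-deletes such edges)
deleted nodes (host ids): 6; images of deleted pattern edges: (6,9,e)
spo result:
nodes: 0:p, 2:p, 3:q, 4:p, 9:q, 10:p, 14:q, 15:p
edges: (0,2,e); (0,14,e); (2,10,e); (3,0,e); (3,9,e); (3,10,e); (3,14,e); (9,0,e); (9,3,e); (9,4,e); (9,15,e); (10,14,e); (14,4,e); (14,10,e); (15,0,e)


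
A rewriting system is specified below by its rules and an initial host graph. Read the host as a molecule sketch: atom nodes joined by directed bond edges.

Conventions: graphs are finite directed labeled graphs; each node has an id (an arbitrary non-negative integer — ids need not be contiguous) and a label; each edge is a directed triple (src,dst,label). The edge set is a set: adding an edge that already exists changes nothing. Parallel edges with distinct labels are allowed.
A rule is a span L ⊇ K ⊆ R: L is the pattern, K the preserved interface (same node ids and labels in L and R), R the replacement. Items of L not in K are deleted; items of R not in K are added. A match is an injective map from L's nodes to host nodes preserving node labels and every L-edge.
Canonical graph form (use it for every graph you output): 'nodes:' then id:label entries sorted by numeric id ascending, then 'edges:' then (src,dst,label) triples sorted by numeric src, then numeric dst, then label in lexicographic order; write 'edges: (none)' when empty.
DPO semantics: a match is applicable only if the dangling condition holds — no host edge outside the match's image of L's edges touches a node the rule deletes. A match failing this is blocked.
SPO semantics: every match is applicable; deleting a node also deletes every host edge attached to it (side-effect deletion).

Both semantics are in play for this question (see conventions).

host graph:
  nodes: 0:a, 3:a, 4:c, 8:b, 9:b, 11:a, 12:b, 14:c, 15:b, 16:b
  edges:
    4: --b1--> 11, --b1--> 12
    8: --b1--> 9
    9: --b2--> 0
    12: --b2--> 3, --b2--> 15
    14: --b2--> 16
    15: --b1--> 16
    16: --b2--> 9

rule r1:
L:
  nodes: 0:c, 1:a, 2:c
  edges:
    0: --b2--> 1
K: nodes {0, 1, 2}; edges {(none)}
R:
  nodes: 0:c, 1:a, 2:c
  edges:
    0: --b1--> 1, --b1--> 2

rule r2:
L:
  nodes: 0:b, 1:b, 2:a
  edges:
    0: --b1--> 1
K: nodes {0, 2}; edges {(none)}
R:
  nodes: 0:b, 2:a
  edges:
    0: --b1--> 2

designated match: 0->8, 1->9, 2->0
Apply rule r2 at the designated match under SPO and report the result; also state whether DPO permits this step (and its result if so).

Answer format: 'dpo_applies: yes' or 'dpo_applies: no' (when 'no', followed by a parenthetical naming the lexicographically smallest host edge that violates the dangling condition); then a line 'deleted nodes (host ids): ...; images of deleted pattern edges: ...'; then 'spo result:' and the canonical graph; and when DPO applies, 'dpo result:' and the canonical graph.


dpo_applies: no
(the rule deletes node 9, which keeps host edge (9,0,b2) outside the match image — the dangling condition fails, DPO blocks; SPO proceeds and side-deletes such edges)
deleted nodes (host ids): 9; images of deleted pattern edges: (8,9,b1)
spo result:
nodes: 0:a, 3:a, 4:c, 8:b, 11:a, 12:b, 14:c, 15:b, 16:b
edges: (4,11,b1); (4,12,b1); (8,0,b1); (12,3,b2); (12,15,b2); (14,16,b2); (15,16,b1)


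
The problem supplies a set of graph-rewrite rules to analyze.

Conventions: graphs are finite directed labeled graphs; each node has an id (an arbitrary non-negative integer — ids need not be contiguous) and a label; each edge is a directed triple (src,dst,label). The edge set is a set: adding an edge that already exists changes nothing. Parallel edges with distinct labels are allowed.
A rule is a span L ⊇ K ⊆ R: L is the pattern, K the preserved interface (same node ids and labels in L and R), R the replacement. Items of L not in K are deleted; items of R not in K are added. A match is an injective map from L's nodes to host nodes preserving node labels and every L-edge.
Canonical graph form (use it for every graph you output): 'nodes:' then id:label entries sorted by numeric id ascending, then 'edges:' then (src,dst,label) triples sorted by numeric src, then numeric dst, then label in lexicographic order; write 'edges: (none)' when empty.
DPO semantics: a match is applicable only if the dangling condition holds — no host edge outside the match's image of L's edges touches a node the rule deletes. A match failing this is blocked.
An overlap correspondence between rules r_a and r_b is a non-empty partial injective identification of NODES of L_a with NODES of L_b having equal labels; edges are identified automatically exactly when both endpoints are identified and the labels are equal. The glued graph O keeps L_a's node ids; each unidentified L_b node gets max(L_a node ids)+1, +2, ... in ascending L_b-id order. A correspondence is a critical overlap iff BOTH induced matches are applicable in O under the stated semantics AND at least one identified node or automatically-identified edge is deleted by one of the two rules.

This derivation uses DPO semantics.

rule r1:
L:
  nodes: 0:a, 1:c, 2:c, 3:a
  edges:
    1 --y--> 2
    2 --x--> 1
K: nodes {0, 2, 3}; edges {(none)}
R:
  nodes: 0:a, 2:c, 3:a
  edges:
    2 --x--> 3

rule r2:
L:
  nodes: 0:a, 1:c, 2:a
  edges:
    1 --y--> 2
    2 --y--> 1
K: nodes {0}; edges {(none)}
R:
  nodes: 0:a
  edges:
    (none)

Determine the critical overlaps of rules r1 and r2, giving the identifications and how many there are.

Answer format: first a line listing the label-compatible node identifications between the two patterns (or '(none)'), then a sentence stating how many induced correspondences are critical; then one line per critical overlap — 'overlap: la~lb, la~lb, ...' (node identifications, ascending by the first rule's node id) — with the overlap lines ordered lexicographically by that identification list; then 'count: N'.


label-compatible node identifications between L(r1) and L(r2): 0~0, 0~2, 1~1, 2~1, 3~0, 3~2
4 of the induced correspondences are critical overlaps of r1 and r2.
overlap: 0~0, 3~2
overlap: 0~2
overlap: 0~2, 3~0
overlap: 3~2
count: 4


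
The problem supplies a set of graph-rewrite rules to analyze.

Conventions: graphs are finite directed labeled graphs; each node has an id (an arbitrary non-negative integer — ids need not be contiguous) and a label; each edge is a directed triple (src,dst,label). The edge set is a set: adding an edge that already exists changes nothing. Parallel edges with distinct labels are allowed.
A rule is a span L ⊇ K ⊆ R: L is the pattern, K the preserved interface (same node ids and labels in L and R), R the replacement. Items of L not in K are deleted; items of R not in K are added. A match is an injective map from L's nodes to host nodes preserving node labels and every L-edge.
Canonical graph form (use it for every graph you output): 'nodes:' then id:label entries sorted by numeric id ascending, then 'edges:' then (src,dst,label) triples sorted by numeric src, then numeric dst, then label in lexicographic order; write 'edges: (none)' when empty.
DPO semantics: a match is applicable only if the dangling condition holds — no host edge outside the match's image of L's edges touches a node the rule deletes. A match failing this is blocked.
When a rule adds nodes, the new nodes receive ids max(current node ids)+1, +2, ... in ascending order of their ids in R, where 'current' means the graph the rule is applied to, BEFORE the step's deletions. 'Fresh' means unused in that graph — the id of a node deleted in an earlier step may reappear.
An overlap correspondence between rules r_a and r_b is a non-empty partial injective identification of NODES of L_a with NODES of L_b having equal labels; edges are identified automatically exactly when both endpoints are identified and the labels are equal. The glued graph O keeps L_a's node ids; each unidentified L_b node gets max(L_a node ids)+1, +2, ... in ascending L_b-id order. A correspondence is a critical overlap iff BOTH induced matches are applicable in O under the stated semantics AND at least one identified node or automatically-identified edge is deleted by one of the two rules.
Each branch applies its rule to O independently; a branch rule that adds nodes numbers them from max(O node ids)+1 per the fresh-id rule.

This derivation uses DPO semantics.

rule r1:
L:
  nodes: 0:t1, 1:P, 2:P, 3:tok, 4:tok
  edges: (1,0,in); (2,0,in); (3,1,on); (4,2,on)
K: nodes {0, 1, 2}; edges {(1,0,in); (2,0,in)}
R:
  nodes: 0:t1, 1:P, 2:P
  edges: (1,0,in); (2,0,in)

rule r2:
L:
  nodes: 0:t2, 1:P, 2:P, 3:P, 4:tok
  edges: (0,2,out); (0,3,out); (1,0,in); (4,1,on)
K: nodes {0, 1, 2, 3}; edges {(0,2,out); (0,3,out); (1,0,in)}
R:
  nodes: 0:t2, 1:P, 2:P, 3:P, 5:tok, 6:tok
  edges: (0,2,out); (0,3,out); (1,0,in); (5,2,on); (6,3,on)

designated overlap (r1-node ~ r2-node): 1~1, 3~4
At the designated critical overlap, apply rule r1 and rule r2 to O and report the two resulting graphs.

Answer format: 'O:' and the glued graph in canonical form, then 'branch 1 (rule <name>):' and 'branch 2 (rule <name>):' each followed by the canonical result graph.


O:
nodes: 0:t1, 1:P, 2:P, 3:tok, 4:tok, 5:t2, 6:P, 7:P
edges: (1,0,in); (1,5,in); (2,0,in); (3,1,on); (4,2,on); (5,6,out); (5,7,out)
branch 1 (rule r1):
nodes: 0:t1, 1:P, 2:P, 5:t2, 6:P, 7:P
edges: (1,0,in); (1,5,in); (2,0,in); (5,6,out); (5,7,out)
branch 2 (rule r2):
nodes: 0:t1, 1:P, 2:P, 4:tok, 5:t2, 6:P, 7:P, 8:tok, 9:tok
edges: (1,0,in); (1,5,in); (2,0,in); (4,2,on); (5,6,out); (5,7,out); (8,6,on); (9,7,on)


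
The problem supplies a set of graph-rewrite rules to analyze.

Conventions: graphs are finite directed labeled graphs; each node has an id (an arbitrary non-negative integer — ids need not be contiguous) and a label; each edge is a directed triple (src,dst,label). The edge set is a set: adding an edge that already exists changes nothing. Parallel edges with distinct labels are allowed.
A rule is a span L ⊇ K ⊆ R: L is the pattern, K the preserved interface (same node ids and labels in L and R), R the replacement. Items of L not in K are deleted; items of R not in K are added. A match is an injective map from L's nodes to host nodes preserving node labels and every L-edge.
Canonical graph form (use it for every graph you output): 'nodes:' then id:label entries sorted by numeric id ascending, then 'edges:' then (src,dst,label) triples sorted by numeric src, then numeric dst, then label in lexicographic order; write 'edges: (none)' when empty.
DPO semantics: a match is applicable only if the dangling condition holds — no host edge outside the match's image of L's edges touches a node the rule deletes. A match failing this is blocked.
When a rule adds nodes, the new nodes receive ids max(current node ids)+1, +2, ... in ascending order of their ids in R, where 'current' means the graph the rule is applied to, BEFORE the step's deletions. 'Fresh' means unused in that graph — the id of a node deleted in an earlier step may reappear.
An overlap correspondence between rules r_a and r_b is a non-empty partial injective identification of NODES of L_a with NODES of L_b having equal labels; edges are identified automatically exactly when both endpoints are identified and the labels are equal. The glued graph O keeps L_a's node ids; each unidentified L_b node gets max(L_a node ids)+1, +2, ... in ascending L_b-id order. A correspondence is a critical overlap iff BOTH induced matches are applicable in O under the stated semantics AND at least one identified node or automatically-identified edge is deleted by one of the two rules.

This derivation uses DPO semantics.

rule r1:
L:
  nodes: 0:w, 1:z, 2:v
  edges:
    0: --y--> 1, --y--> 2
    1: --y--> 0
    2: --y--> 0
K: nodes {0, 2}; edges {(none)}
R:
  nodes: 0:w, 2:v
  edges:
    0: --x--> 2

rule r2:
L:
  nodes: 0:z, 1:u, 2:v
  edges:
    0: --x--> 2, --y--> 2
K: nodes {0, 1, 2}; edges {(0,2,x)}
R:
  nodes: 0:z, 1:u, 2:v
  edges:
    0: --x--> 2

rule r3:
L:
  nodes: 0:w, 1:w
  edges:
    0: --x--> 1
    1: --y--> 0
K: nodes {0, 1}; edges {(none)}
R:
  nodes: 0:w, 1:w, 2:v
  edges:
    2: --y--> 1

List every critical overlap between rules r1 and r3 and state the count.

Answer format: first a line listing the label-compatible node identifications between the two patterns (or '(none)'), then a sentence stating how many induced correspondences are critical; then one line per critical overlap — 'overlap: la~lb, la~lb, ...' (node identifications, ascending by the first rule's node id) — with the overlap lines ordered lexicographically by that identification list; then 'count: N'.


label-compatible node identifications between L(r1) and L(r3): 0~0, 0~1
0 of the induced correspondences are critical overlaps of r1 and r3.
count: 0


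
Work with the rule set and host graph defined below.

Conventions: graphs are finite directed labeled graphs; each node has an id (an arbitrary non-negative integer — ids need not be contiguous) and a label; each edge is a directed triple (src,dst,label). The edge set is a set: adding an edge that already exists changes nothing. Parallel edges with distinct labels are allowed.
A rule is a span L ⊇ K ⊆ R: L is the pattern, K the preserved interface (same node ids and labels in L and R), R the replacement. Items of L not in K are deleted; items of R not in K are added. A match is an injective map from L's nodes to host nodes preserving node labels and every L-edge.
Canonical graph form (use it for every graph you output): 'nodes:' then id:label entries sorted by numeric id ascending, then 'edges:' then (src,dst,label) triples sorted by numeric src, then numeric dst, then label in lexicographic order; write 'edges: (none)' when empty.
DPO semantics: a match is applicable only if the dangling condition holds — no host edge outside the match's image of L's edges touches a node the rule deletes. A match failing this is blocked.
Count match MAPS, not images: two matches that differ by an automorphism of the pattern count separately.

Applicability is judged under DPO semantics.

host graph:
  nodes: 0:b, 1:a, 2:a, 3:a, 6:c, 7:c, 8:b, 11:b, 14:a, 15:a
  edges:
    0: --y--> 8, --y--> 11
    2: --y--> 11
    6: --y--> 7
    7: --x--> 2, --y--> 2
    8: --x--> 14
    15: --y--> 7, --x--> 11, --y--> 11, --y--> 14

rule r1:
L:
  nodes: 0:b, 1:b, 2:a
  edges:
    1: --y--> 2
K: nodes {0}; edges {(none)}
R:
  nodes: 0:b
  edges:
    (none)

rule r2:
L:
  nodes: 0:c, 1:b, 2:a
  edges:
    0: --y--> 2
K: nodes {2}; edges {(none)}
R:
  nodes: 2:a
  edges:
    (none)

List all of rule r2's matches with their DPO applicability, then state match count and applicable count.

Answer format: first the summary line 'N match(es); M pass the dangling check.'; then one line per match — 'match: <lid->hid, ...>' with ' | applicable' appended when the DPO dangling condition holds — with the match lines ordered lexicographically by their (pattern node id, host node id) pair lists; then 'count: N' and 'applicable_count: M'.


3 match(es); 0 pass the dangling check.
match: 0->7, 1->0, 2->2
match: 0->7, 1->8, 2->2
match: 0->7, 1->11, 2->2
count: 3
applicable_count: 0


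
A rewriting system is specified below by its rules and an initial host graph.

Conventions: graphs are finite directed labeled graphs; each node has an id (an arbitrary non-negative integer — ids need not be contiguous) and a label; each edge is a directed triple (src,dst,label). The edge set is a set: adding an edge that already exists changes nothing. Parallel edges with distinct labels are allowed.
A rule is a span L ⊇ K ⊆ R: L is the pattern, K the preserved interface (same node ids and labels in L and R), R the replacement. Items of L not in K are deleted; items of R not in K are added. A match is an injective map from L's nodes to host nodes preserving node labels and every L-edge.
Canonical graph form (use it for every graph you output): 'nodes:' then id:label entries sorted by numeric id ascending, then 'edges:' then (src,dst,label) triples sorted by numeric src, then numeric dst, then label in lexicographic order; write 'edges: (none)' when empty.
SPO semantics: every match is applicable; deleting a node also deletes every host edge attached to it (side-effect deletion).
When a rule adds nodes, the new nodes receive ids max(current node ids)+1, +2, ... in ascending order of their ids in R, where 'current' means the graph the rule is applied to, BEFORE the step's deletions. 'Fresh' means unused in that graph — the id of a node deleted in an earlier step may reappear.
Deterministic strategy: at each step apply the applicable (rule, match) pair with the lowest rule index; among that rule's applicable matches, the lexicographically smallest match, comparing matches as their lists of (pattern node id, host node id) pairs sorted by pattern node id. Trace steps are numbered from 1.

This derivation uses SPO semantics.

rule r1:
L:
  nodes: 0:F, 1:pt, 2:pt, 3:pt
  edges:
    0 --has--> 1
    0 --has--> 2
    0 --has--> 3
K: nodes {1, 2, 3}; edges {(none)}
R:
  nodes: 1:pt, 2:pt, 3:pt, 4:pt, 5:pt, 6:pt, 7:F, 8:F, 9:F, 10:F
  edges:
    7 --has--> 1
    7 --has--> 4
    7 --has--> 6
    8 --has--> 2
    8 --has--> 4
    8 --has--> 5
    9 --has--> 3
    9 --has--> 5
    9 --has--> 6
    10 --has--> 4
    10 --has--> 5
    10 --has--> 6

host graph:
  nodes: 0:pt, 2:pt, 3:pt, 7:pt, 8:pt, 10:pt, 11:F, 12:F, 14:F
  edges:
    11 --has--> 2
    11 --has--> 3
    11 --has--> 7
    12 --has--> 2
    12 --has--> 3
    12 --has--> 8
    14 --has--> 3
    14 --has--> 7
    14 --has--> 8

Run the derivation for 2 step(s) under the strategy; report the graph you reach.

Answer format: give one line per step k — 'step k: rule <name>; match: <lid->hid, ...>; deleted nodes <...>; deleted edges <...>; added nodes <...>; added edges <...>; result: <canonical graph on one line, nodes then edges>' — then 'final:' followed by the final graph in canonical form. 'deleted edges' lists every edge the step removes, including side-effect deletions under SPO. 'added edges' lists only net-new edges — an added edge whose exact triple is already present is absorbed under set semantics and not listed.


step 1: rule r1; match: 0->11, 1->2, 2->3, 3->7; deleted nodes 11; deleted edges (11,2,has); (11,3,has); (11,7,has); added nodes 15, 16, 17, 18, 19, 20, 21; added edges (18,2,has); (18,15,has); (18,17,has); (19,3,has); (19,15,has); (19,16,has); (20,7,has); (20,16,has); (20,17,has); (21,15,has); (21,16,has); (21,17,has); result: nodes: 0:pt, 2:pt, 3:pt, 7:pt, 8:pt, 10:pt, 12:F, 14:F, 15:pt, 16:pt, 17:pt, 18:F, 19:F, 20:F, 21:F edges: (12,2,has); (12,3,has); (12,8,has); (14,3,has); (14,7,has); (14,8,has); (18,2,has); (18,15,has); (18,17,has); (19,3,has); (19,15,has); (19,16,has); (20,7,has); (20,16,has); (20,17,has); (21,15,has); (21,16,has); (21,17,has)
step 2: rule r1; match: 0->12, 1->2, 2->3, 3->8; deleted nodes 12; deleted edges (12,2,has); (12,3,has); (12,8,has); added nodes 22, 23, 24, 25, 26, 27, 28; added edges (25,2,has); (25,22,has); (25,24,has); (26,3,has); (26,22,has); (26,23,has); (27,8,has); (27,23,has); (27,24,has); (28,22,has); (28,23,has); (28,24,has); result: nodes: 0:pt, 2:pt, 3:pt, 7:pt, 8:pt, 10:pt, 14:F, 15:pt, 16:pt, 17:pt, 18:F, 19:F, 20:F, 21:F, 22:pt, 23:pt, 24:pt, 25:F, 26:F, 27:F, 28:F edges: (14,3,has); (14,7,has); (14,8,has); (18,2,has); (18,15,has); (18,17,has); (19,3,has); (19,15,has); (19,16,has); (20,7,has); (20,16,has); (20,17,has); (21,15,has); (21,16,has); (21,17,has); (25,2,has); (25,22,has); (25,24,has); (26,3,has); (26,22,has); (26,23,has); (27,8,has); (27,23,has); (27,24,has); (28,22,has); (28,23,has); (28,24,has)
final:
nodes: 0:pt, 2:pt, 3:pt, 7:pt, 8:pt, 10:pt, 14:F, 15:pt, 16:pt, 17:pt, 18:F, 19:F, 20:F, 21:F, 22:pt, 23:pt, 24:pt, 25:F, 26:F, 27:F, 28:F
edges: (14,3,has); (14,7,has); (14,8,has); (18,2,has); (18,15,has); (18,17,has); (19,3,has); (19,15,has); (19,16,has); (20,7,has); (20,16,has); (20,17,has); (21,15,has); (21,16,has); (21,17,has); (25,2,has); (25,22,has); (25,24,has); (26,3,has); (26,22,has); (26,23,has); (27,8,has); (27,23,has); (27,24,has); (28,22,has); (28,23,has); (28,24,has)


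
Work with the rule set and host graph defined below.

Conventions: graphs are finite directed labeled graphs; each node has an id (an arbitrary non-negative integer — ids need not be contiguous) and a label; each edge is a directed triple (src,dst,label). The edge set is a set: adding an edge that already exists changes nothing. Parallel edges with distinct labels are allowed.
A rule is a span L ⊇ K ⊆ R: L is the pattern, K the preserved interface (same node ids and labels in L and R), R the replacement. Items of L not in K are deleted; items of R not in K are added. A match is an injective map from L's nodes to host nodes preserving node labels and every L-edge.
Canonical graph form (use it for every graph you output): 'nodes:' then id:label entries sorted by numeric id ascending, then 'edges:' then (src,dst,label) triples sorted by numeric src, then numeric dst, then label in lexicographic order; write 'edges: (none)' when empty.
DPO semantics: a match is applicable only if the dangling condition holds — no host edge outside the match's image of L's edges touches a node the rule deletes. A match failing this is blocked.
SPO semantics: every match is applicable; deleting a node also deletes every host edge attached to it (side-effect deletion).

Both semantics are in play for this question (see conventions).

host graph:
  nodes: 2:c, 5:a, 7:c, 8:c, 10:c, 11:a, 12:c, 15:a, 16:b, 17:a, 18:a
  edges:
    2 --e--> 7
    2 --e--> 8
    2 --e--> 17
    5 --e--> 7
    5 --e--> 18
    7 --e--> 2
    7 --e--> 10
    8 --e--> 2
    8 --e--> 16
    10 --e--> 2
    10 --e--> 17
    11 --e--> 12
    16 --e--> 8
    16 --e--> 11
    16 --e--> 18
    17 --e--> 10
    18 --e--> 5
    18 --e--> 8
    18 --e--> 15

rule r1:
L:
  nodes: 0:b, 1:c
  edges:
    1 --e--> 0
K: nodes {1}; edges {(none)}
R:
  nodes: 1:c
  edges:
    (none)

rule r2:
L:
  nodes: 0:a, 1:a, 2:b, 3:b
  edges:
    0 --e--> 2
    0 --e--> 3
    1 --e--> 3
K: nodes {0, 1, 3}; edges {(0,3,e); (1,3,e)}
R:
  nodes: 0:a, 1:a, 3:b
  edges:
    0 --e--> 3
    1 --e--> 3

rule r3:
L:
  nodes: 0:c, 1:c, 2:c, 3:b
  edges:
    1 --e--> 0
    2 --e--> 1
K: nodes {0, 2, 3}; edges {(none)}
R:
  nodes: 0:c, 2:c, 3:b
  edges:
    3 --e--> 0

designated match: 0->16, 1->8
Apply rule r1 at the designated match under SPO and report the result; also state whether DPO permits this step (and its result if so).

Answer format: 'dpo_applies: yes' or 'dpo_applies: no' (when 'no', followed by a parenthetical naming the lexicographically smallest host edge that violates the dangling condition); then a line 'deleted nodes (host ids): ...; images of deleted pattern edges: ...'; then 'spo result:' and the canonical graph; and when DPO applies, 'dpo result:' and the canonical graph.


dpo_applies: no
(the rule deletes node 16, which keeps host edge (16,8,e) outside the match image — the dangling condition fails, DPO blocks; SPO proceeds and side-deletes such edges)
deleted nodes (host ids): 16; images of deleted pattern edges: (8,16,e)
spo result:
nodes: 2:c, 5:a, 7:c, 8:c, 10:c, 11:a, 12:c, 15:a, 17:a, 18:a
edges: (2,7,e); (2,8,e); (2,17,e); (5,7,e); (5,18,e); (7,2,e); (7,10,e); (8,2,e); (10,2,e); (10,17,e); (11,12,e); (17,10,e); (18,5,e); (18,8,e); (18,15,e)


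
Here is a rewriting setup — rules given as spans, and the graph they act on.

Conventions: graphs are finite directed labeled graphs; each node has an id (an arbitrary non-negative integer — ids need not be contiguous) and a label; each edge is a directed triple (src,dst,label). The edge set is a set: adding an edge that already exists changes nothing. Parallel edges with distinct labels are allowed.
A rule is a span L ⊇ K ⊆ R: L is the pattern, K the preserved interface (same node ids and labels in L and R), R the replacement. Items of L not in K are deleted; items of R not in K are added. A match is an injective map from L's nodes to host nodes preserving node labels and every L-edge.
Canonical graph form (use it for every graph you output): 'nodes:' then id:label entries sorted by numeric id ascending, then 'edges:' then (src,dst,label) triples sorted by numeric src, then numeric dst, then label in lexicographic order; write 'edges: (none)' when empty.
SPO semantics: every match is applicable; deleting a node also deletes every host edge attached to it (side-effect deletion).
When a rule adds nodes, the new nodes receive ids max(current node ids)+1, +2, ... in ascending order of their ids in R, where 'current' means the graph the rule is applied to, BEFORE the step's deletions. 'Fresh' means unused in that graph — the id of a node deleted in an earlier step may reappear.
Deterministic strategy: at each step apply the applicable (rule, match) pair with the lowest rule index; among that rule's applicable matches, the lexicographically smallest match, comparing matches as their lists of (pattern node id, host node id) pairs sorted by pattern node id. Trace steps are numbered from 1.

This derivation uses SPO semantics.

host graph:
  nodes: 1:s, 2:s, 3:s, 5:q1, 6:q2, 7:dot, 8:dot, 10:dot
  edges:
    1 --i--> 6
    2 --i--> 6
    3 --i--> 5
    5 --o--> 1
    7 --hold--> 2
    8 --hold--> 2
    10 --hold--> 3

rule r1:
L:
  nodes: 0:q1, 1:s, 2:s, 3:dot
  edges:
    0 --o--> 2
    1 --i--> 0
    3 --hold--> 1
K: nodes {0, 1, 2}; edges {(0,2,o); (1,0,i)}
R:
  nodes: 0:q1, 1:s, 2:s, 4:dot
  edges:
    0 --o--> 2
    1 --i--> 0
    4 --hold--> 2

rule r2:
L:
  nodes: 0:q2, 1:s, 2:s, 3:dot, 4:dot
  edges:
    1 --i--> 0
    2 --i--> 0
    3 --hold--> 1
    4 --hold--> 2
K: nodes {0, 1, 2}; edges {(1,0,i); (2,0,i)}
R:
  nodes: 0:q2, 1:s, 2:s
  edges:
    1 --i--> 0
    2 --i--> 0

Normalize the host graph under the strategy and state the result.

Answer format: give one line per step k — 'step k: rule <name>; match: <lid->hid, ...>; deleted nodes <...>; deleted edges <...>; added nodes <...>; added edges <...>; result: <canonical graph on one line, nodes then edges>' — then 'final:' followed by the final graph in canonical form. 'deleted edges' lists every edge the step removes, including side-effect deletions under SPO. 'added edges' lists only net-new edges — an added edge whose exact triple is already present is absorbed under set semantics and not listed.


step 1: rule r1; match: 0->5, 1->3, 2->1, 3->10; deleted nodes 10; deleted edges (10,3,hold); added nodes 11; added edges (11,1,hold); result: nodes: 1:s, 2:s, 3:s, 5:q1, 6:q2, 7:dot, 8:dot, 11:dot edges: (1,6,i); (2,6,i); (3,5,i); (5,1,o); (7,2,hold); (8,2,hold); (11,1,hold)
step 2: rule r2; match: 0->6, 1->1, 2->2, 3->11, 4->7; deleted nodes 7, 11; deleted edges (7,2,hold); (11,1,hold); added nodes (none); added edges (none); result: nodes: 1:s, 2:s, 3:s, 5:q1, 6:q2, 8:dot edges: (1,6,i); (2,6,i); (3,5,i); (5,1,o); (8,2,hold)
final:
nodes: 1:s, 2:s, 3:s, 5:q1, 6:q2, 8:dot
edges: (1,6,i); (2,6,i); (3,5,i); (5,1,o); (8,2,hold)
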